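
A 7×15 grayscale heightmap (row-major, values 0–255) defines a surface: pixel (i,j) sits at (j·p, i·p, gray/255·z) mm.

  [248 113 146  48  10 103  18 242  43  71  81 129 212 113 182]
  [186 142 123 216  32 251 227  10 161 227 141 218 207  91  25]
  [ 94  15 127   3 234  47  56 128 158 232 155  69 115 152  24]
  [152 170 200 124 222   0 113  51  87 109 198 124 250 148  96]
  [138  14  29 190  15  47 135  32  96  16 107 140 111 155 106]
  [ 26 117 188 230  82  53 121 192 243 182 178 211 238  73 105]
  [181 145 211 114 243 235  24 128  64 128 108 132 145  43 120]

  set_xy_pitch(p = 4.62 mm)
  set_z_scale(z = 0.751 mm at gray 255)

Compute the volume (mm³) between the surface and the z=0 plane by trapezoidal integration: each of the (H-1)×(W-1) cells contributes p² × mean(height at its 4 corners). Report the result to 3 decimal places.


height_mm = gray/255 × 0.751; cell vol = 4.62² × mean(4 corners)
unit = 4.62² × 0.751 / (4×255) = 0.0157153 mm³ per gray-sum
row 0: Σ corner-gray over 14 cells = 7391  → 116.1521
row 1: Σ corner-gray over 14 cells = 7403  → 116.3406
row 2: Σ corner-gray over 14 cells = 6940  → 109.0644
row 3: Σ corner-gray over 14 cells = 6258  → 98.3466
row 4: Σ corner-gray over 14 cells = 6765  → 106.3143
row 5: Σ corner-gray over 14 cells = 8088  → 127.1057
Σ rows: total corner-gray = 42845  → 673.3236 mm³

673.324


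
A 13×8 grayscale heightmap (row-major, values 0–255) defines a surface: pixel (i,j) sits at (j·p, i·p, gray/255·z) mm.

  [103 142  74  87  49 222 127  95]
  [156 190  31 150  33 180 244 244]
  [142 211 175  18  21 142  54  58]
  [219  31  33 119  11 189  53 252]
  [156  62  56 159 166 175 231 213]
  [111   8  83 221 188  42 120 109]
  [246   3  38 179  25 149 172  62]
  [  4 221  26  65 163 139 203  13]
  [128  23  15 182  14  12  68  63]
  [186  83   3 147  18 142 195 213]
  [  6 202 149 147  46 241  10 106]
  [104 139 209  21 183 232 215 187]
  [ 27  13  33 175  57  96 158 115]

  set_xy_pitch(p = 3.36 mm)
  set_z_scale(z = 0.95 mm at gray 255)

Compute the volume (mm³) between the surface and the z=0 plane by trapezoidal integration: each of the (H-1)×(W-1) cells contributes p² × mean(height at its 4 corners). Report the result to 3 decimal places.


height_mm = gray/255 × 0.95; cell vol = 3.36² × mean(4 corners)
unit = 3.36² × 0.95 / (4×255) = 0.0105148 mm³ per gray-sum
row 0: Σ corner-gray over 7 cells = 3656  → 38.4422
row 1: Σ corner-gray over 7 cells = 3498  → 36.7809
row 2: Σ corner-gray over 7 cells = 2785  → 29.2838
row 3: Σ corner-gray over 7 cells = 3410  → 35.8555
row 4: Σ corner-gray over 7 cells = 3611  → 37.9690
row 5: Σ corner-gray over 7 cells = 2984  → 31.3762
row 6: Σ corner-gray over 7 cells = 3091  → 32.5013
row 7: Σ corner-gray over 7 cells = 2470  → 25.9716
row 8: Σ corner-gray over 7 cells = 2394  → 25.1725
row 9: Σ corner-gray over 7 cells = 3277  → 34.4571
row 10: Σ corner-gray over 7 cells = 3991  → 41.9647
row 11: Σ corner-gray over 7 cells = 3495  → 36.7493
Σ rows: total corner-gray = 38662  → 406.5241 mm³

406.524


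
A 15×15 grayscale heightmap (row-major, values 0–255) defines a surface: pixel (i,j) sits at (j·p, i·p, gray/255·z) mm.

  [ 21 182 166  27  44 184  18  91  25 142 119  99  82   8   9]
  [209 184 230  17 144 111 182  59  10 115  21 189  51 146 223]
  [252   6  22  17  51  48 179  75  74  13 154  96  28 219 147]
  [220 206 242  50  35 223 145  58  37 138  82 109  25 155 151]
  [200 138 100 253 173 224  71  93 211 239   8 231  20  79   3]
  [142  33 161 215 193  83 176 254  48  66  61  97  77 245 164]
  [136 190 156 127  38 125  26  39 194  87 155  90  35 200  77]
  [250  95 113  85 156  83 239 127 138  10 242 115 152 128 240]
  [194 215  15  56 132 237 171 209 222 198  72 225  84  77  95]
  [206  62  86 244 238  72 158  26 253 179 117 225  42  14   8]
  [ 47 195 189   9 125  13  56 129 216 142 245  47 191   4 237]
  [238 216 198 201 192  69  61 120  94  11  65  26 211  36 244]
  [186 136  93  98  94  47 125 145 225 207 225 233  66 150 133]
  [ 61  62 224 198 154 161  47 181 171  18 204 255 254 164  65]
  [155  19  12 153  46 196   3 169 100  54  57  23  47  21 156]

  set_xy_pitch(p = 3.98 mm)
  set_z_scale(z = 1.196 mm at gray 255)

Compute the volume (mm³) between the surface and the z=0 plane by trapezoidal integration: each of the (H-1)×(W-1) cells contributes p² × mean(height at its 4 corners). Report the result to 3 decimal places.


1817.227

height_mm = gray/255 × 1.196; cell vol = 3.98² × mean(4 corners)
unit = 3.98² × 1.196 / (4×255) = 0.0185736 mm³ per gray-sum
row 0: Σ corner-gray over 14 cells = 5754  → 106.8728
row 1: Σ corner-gray over 14 cells = 5713  → 106.1112
row 2: Σ corner-gray over 14 cells = 5744  → 106.6870
row 3: Σ corner-gray over 14 cells = 7264  → 134.9190
row 4: Σ corner-gray over 14 cells = 7607  → 141.2897
row 5: Σ corner-gray over 14 cells = 6861  → 127.4338
row 6: Σ corner-gray over 14 cells = 6993  → 129.8855
row 7: Σ corner-gray over 14 cells = 7971  → 148.0505
row 8: Σ corner-gray over 14 cells = 7761  → 144.1501
row 9: Σ corner-gray over 14 cells = 7052  → 130.9813
row 10: Σ corner-gray over 14 cells = 6888  → 127.9353
row 11: Σ corner-gray over 14 cells = 7489  → 139.0980
row 12: Σ corner-gray over 14 cells = 8319  → 154.5142
row 13: Σ corner-gray over 14 cells = 6423  → 119.2985
Σ rows: total corner-gray = 97839  → 1817.2269 mm³


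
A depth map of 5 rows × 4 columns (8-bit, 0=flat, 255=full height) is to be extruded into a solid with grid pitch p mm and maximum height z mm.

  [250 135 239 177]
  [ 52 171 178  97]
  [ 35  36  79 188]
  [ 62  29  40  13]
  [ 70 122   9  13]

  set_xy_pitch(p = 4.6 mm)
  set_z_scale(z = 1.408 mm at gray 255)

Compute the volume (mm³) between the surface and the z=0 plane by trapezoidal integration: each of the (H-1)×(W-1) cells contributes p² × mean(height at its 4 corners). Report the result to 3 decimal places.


height_mm = gray/255 × 1.408; cell vol = 4.6² × mean(4 corners)
unit = 4.6² × 1.408 / (4×255) = 0.0292091 mm³ per gray-sum
row 0: Σ corner-gray over 3 cells = 2022  → 59.0608
row 1: Σ corner-gray over 3 cells = 1300  → 37.9718
row 2: Σ corner-gray over 3 cells = 666  → 19.4533
row 3: Σ corner-gray over 3 cells = 558  → 16.2987
Σ rows: total corner-gray = 4546  → 132.7846 mm³

132.785


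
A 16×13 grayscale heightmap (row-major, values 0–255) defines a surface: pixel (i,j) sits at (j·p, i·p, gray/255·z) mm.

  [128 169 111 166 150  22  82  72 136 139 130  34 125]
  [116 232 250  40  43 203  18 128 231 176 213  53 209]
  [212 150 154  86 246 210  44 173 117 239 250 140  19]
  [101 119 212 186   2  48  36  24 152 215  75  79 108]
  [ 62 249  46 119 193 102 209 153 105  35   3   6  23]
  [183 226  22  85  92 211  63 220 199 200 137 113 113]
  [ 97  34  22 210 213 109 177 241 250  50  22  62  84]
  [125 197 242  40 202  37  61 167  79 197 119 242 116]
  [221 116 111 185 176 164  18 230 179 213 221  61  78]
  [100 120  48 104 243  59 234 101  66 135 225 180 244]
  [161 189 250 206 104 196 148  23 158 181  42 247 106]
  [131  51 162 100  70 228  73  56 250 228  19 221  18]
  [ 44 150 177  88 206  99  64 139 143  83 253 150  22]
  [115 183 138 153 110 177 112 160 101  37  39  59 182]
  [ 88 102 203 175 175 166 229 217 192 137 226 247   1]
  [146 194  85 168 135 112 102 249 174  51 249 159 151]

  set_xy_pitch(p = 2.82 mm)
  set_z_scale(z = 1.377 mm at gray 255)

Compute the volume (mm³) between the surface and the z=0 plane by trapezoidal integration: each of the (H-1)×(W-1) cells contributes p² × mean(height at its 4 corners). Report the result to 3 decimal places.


height_mm = gray/255 × 1.377; cell vol = 2.82² × mean(4 corners)
unit = 2.82² × 1.377 / (4×255) = 0.0107357 mm³ per gray-sum
row 0: Σ corner-gray over 12 cells = 6174  → 66.2825
row 1: Σ corner-gray over 12 cells = 7348  → 78.8862
row 2: Σ corner-gray over 12 cells = 6354  → 68.2149
row 3: Σ corner-gray over 12 cells = 5030  → 54.0008
row 4: Σ corner-gray over 12 cells = 5957  → 63.9528
row 5: Σ corner-gray over 12 cells = 6393  → 68.6336
row 6: Σ corner-gray over 12 cells = 6368  → 68.3652
row 7: Σ corner-gray over 12 cells = 7054  → 75.7299
row 8: Σ corner-gray over 12 cells = 7021  → 75.3756
row 9: Σ corner-gray over 12 cells = 7129  → 76.5351
row 10: Σ corner-gray over 12 cells = 6820  → 73.2177
row 11: Σ corner-gray over 12 cells = 6235  → 66.9373
row 12: Σ corner-gray over 12 cells = 6005  → 64.4681
row 13: Σ corner-gray over 12 cells = 7062  → 75.8158
row 14: Σ corner-gray over 12 cells = 7880  → 84.5976
Σ rows: total corner-gray = 98830  → 1061.0132 mm³

1061.013


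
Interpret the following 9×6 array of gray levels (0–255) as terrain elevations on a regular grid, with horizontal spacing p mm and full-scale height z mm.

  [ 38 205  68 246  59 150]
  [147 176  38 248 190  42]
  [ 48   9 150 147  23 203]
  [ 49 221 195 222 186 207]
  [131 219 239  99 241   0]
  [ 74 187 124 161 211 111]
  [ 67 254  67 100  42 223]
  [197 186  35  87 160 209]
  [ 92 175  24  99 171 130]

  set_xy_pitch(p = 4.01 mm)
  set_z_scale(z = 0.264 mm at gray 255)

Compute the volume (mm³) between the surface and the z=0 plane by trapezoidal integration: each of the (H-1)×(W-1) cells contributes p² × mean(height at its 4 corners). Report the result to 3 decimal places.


height_mm = gray/255 × 0.264; cell vol = 4.01² × mean(4 corners)
unit = 4.01² × 0.264 / (4×255) = 0.00416191 mm³ per gray-sum
row 0: Σ corner-gray over 5 cells = 2837  → 11.8073
row 1: Σ corner-gray over 5 cells = 2402  → 9.9969
row 2: Σ corner-gray over 5 cells = 2813  → 11.7074
row 3: Σ corner-gray over 5 cells = 3631  → 15.1119
row 4: Σ corner-gray over 5 cells = 3278  → 13.6427
row 5: Σ corner-gray over 5 cells = 2767  → 11.5160
row 6: Σ corner-gray over 5 cells = 2558  → 10.6462
row 7: Σ corner-gray over 5 cells = 2502  → 10.4131
Σ rows: total corner-gray = 22788  → 94.8416 mm³

94.842


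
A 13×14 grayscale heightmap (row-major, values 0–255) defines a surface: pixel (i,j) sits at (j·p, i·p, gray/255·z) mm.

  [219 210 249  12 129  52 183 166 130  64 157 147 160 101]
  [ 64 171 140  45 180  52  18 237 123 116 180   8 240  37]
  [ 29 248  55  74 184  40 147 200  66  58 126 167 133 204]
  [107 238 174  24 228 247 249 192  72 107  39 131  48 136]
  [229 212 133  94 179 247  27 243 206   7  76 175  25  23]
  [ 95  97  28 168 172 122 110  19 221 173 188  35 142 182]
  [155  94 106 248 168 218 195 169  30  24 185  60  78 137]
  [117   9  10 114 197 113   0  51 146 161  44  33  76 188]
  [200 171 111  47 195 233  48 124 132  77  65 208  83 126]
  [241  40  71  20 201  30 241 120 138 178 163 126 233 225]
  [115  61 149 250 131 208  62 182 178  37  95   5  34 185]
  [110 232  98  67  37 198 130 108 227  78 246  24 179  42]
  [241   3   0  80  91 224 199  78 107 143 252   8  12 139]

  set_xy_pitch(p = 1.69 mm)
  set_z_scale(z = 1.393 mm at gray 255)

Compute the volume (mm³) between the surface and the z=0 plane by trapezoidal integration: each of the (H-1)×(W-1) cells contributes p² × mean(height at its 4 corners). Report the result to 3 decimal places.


304.749

height_mm = gray/255 × 1.393; cell vol = 1.69² × mean(4 corners)
unit = 1.69² × 1.393 / (4×255) = 0.00390054 mm³ per gray-sum
row 0: Σ corner-gray over 13 cells = 6759  → 26.3637
row 1: Σ corner-gray over 13 cells = 6350  → 24.7684
row 2: Σ corner-gray over 13 cells = 6970  → 27.1867
row 3: Σ corner-gray over 13 cells = 7241  → 28.2438
row 4: Σ corner-gray over 13 cells = 6727  → 26.2389
row 5: Σ corner-gray over 13 cells = 6669  → 26.0127
row 6: Σ corner-gray over 13 cells = 5655  → 22.0575
row 7: Σ corner-gray over 13 cells = 5527  → 21.5583
row 8: Σ corner-gray over 13 cells = 6902  → 26.9215
row 9: Σ corner-gray over 13 cells = 6672  → 26.0244
row 10: Σ corner-gray over 13 cells = 6484  → 25.2911
row 11: Σ corner-gray over 13 cells = 6174  → 24.0819
Σ rows: total corner-gray = 78130  → 304.7489 mm³


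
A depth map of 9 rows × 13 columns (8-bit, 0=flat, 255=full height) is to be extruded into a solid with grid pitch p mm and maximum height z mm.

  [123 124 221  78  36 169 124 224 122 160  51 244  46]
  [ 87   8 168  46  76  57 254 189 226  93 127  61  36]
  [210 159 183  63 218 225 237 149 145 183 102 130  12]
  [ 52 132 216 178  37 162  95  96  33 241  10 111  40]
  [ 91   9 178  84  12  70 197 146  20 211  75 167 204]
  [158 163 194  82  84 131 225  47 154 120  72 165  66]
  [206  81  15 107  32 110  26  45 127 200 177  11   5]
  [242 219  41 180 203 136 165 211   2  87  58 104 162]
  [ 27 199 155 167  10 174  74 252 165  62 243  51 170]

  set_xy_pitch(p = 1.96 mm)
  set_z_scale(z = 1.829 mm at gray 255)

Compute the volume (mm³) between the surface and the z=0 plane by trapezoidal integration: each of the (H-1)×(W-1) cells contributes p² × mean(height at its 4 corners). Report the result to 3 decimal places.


324.656

height_mm = gray/255 × 1.829; cell vol = 1.96² × mean(4 corners)
unit = 1.96² × 1.829 / (4×255) = 0.00688852 mm³ per gray-sum
row 0: Σ corner-gray over 12 cells = 6008  → 41.3862
row 1: Σ corner-gray over 12 cells = 6543  → 45.0716
row 2: Σ corner-gray over 12 cells = 6524  → 44.9407
row 3: Σ corner-gray over 12 cells = 5347  → 36.8329
row 4: Σ corner-gray over 12 cells = 5731  → 39.4781
row 5: Σ corner-gray over 12 cells = 5171  → 35.6205
row 6: Σ corner-gray over 12 cells = 5289  → 36.4334
row 7: Σ corner-gray over 12 cells = 6517  → 44.8925
Σ rows: total corner-gray = 47130  → 324.6558 mm³


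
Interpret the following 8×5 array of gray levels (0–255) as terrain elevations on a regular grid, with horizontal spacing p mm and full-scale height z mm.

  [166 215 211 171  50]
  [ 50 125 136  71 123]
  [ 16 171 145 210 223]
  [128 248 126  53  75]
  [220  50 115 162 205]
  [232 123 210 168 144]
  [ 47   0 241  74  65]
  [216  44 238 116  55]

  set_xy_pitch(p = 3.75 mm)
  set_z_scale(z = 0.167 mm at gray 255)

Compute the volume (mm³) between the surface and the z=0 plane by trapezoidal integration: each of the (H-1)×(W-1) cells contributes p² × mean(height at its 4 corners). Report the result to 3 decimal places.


height_mm = gray/255 × 0.167; cell vol = 3.75² × mean(4 corners)
unit = 3.75² × 0.167 / (4×255) = 0.00230239 mm³ per gray-sum
row 0: Σ corner-gray over 4 cells = 2247  → 5.1735
row 1: Σ corner-gray over 4 cells = 2128  → 4.8995
row 2: Σ corner-gray over 4 cells = 2348  → 5.4060
row 3: Σ corner-gray over 4 cells = 2136  → 4.9179
row 4: Σ corner-gray over 4 cells = 2457  → 5.6570
row 5: Σ corner-gray over 4 cells = 2120  → 4.8811
row 6: Σ corner-gray over 4 cells = 1809  → 4.1650
Σ rows: total corner-gray = 15245  → 35.0999 mm³

35.100


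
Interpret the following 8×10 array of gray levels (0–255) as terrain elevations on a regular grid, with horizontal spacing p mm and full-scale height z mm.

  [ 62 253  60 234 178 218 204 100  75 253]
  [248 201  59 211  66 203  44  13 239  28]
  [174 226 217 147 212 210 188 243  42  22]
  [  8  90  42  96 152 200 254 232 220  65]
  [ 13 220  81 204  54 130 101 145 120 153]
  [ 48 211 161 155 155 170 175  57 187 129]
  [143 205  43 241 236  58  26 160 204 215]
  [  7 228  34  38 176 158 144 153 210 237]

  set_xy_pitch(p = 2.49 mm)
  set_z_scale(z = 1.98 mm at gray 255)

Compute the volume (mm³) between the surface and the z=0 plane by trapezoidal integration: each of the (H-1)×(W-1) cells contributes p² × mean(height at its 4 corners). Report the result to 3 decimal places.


447.732

height_mm = gray/255 × 1.98; cell vol = 2.49² × mean(4 corners)
unit = 2.49² × 1.98 / (4×255) = 0.0120355 mm³ per gray-sum
row 0: Σ corner-gray over 9 cells = 5307  → 63.8723
row 1: Σ corner-gray over 9 cells = 5514  → 66.3637
row 2: Σ corner-gray over 9 cells = 5811  → 69.9382
row 3: Σ corner-gray over 9 cells = 4921  → 59.2266
row 4: Σ corner-gray over 9 cells = 4995  → 60.1173
row 5: Σ corner-gray over 9 cells = 5423  → 65.2685
row 6: Σ corner-gray over 9 cells = 5230  → 62.9456
Σ rows: total corner-gray = 37201  → 447.7322 mm³


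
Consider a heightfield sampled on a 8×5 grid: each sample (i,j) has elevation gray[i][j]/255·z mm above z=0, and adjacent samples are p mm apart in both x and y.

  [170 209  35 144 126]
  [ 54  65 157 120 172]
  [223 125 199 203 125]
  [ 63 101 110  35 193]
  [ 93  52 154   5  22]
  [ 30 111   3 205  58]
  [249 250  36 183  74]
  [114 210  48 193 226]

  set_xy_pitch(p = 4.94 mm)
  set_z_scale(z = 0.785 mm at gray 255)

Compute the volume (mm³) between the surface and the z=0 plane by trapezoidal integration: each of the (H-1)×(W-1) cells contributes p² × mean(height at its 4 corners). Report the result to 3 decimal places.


height_mm = gray/255 × 0.785; cell vol = 4.94² × mean(4 corners)
unit = 4.94² × 0.785 / (4×255) = 0.0187812 mm³ per gray-sum
row 0: Σ corner-gray over 4 cells = 1982  → 37.2243
row 1: Σ corner-gray over 4 cells = 2312  → 43.4221
row 2: Σ corner-gray over 4 cells = 2150  → 40.3796
row 3: Σ corner-gray over 4 cells = 1285  → 24.1338
row 4: Σ corner-gray over 4 cells = 1263  → 23.7207
row 5: Σ corner-gray over 4 cells = 1987  → 37.3182
row 6: Σ corner-gray over 4 cells = 2503  → 47.0093
Σ rows: total corner-gray = 13482  → 253.2082 mm³

253.208


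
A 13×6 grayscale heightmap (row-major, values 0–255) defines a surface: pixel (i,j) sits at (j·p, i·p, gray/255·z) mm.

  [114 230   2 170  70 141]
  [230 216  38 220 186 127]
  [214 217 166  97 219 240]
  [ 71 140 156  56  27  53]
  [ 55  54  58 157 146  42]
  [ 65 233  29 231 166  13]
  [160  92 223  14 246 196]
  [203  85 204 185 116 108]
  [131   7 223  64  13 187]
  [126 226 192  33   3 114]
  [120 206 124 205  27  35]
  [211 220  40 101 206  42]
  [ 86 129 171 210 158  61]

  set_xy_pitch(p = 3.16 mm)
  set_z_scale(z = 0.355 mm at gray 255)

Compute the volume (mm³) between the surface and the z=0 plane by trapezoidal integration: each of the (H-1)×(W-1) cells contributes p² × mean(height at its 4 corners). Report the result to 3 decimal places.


109.947

height_mm = gray/255 × 0.355; cell vol = 3.16² × mean(4 corners)
unit = 3.16² × 0.355 / (4×255) = 0.00347538 mm³ per gray-sum
row 0: Σ corner-gray over 5 cells = 2876  → 9.9952
row 1: Σ corner-gray over 5 cells = 3529  → 12.2646
row 2: Σ corner-gray over 5 cells = 2734  → 9.5017
row 3: Σ corner-gray over 5 cells = 1809  → 6.2870
row 4: Σ corner-gray over 5 cells = 2323  → 8.0733
row 5: Σ corner-gray over 5 cells = 2902  → 10.0856
row 6: Σ corner-gray over 5 cells = 2997  → 10.4157
row 7: Σ corner-gray over 5 cells = 2423  → 8.4208
row 8: Σ corner-gray over 5 cells = 2080  → 7.2288
row 9: Σ corner-gray over 5 cells = 2427  → 8.4347
row 10: Σ corner-gray over 5 cells = 2666  → 9.2654
row 11: Σ corner-gray over 5 cells = 2870  → 9.9743
Σ rows: total corner-gray = 31636  → 109.9471 mm³


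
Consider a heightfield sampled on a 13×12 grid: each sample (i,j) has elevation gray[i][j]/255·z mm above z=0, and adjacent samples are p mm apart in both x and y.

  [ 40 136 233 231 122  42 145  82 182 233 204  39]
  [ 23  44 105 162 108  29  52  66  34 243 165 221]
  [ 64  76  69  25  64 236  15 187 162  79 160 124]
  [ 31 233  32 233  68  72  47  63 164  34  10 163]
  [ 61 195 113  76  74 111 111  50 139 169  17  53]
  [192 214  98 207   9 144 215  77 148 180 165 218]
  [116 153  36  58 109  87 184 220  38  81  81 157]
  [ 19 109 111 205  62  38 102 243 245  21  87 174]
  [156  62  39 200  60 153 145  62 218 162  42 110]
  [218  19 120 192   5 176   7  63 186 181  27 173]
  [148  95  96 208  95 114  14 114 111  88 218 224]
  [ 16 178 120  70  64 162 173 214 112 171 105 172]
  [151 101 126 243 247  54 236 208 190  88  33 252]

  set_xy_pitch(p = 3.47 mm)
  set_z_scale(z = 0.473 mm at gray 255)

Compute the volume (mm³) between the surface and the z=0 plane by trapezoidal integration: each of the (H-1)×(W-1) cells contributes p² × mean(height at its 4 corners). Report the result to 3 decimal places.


height_mm = gray/255 × 0.473; cell vol = 3.47² × mean(4 corners)
unit = 3.47² × 0.473 / (4×255) = 0.00558367 mm³ per gray-sum
row 0: Σ corner-gray over 11 cells = 5559  → 31.0396
row 1: Σ corner-gray over 11 cells = 4594  → 25.6514
row 2: Σ corner-gray over 11 cells = 4440  → 24.7915
row 3: Σ corner-gray over 11 cells = 4330  → 24.1773
row 4: Σ corner-gray over 11 cells = 5548  → 30.9782
row 5: Σ corner-gray over 11 cells = 5691  → 31.7767
row 6: Σ corner-gray over 11 cells = 5006  → 27.9519
row 7: Σ corner-gray over 11 cells = 5191  → 28.9848
row 8: Σ corner-gray over 11 cells = 4895  → 27.3321
row 9: Σ corner-gray over 11 cells = 5021  → 28.0356
row 10: Σ corner-gray over 11 cells = 5604  → 31.2909
row 11: Σ corner-gray over 11 cells = 6381  → 35.6294
Σ rows: total corner-gray = 62260  → 347.6394 mm³

347.639


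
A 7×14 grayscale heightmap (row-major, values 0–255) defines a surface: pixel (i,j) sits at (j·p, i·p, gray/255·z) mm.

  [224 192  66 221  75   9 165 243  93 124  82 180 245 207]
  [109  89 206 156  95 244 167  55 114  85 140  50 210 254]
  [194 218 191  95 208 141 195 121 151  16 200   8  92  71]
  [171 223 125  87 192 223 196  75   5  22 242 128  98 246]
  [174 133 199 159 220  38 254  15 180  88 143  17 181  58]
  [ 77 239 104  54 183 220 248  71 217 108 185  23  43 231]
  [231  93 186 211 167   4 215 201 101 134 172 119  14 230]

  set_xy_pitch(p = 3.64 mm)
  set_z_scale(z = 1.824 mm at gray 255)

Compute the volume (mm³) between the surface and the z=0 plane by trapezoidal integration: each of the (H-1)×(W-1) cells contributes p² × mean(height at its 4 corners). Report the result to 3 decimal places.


height_mm = gray/255 × 1.824; cell vol = 3.64² × mean(4 corners)
unit = 3.64² × 1.824 / (4×255) = 0.0236934 mm³ per gray-sum
row 0: Σ corner-gray over 13 cells = 7406  → 175.4733
row 1: Σ corner-gray over 13 cells = 7122  → 168.7444
row 2: Σ corner-gray over 13 cells = 7186  → 170.2608
row 3: Σ corner-gray over 13 cells = 7135  → 169.0524
row 4: Σ corner-gray over 13 cells = 7184  → 170.2134
row 5: Σ corner-gray over 13 cells = 7393  → 175.1653
Σ rows: total corner-gray = 43426  → 1028.9097 mm³

1028.910


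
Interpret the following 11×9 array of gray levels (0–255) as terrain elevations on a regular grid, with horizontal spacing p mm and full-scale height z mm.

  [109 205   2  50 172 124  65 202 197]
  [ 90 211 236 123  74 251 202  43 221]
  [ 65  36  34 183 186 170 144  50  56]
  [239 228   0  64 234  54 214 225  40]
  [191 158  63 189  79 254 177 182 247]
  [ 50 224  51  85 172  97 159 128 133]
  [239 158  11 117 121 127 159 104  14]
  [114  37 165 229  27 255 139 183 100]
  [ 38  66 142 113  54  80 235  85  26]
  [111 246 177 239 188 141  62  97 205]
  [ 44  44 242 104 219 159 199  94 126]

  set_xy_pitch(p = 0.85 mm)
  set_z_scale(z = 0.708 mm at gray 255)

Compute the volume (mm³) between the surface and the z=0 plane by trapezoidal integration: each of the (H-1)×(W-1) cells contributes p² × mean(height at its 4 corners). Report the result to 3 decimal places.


21.837

height_mm = gray/255 × 0.708; cell vol = 0.85² × mean(4 corners)
unit = 0.85² × 0.708 / (4×255) = 0.0005015 mm³ per gray-sum
row 0: Σ corner-gray over 8 cells = 4537  → 2.2753
row 1: Σ corner-gray over 8 cells = 4318  → 2.1655
row 2: Σ corner-gray over 8 cells = 4044  → 2.0281
row 3: Σ corner-gray over 8 cells = 4959  → 2.4869
row 4: Σ corner-gray over 8 cells = 4657  → 2.3355
row 5: Σ corner-gray over 8 cells = 3862  → 1.9368
row 6: Σ corner-gray over 8 cells = 4131  → 2.0717
row 7: Σ corner-gray over 8 cells = 3898  → 1.9548
row 8: Σ corner-gray over 8 cells = 4230  → 2.1213
row 9: Σ corner-gray over 8 cells = 4908  → 2.4614
Σ rows: total corner-gray = 43544  → 21.8373 mm³


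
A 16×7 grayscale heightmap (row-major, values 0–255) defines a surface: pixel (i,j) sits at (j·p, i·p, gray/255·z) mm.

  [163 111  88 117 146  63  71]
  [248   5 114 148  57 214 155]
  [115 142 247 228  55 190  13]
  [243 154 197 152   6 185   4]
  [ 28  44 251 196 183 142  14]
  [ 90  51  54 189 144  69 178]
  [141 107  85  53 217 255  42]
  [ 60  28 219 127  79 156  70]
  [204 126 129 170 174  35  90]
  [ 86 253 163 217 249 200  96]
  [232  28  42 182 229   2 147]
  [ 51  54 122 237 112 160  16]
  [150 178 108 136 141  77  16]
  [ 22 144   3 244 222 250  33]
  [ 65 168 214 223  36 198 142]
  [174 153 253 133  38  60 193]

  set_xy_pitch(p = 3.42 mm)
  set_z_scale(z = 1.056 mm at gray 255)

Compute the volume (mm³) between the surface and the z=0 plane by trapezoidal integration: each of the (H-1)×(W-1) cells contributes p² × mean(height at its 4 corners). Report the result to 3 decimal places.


height_mm = gray/255 × 1.056; cell vol = 3.42² × mean(4 corners)
unit = 3.42² × 1.056 / (4×255) = 0.0121092 mm³ per gray-sum
row 0: Σ corner-gray over 6 cells = 2763  → 33.4578
row 1: Σ corner-gray over 6 cells = 3331  → 40.3358
row 2: Σ corner-gray over 6 cells = 3487  → 42.2248
row 3: Σ corner-gray over 6 cells = 3309  → 40.0694
row 4: Σ corner-gray over 6 cells = 2956  → 35.7948
row 5: Σ corner-gray over 6 cells = 2899  → 35.1046
row 6: Σ corner-gray over 6 cells = 2965  → 35.9038
row 7: Σ corner-gray over 6 cells = 2910  → 35.2378
row 8: Σ corner-gray over 6 cells = 3908  → 47.3228
row 9: Σ corner-gray over 6 cells = 3691  → 44.6951
row 10: Σ corner-gray over 6 cells = 2782  → 33.6878
row 11: Σ corner-gray over 6 cells = 2883  → 34.9109
row 12: Σ corner-gray over 6 cells = 3227  → 39.0764
row 13: Σ corner-gray over 6 cells = 3666  → 44.3924
row 14: Σ corner-gray over 6 cells = 3526  → 42.6971
Σ rows: total corner-gray = 48303  → 584.9114 mm³

584.911


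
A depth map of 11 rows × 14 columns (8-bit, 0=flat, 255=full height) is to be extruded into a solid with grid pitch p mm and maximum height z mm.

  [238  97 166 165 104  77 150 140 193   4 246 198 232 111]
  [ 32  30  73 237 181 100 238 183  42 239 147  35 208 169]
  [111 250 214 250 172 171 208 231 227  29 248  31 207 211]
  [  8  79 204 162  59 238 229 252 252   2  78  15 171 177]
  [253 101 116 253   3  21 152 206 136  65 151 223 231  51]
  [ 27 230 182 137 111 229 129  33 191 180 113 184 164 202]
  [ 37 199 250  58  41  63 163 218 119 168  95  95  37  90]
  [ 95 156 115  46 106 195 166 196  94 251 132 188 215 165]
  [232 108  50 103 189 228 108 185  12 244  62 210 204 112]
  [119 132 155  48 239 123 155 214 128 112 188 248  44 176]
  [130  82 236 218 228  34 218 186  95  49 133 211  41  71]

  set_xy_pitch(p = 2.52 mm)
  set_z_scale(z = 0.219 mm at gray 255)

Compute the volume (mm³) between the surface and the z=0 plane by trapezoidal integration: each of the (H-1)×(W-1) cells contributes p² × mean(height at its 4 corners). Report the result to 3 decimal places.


height_mm = gray/255 × 0.219; cell vol = 2.52² × mean(4 corners)
unit = 2.52² × 0.219 / (4×255) = 0.00136347 mm³ per gray-sum
row 0: Σ corner-gray over 13 cells = 7520  → 10.2533
row 1: Σ corner-gray over 13 cells = 8425  → 11.4872
row 2: Σ corner-gray over 13 cells = 8465  → 11.5418
row 3: Σ corner-gray over 13 cells = 7287  → 9.9356
row 4: Σ corner-gray over 13 cells = 7615  → 10.3828
row 5: Σ corner-gray over 13 cells = 7134  → 9.7270
row 6: Σ corner-gray over 13 cells = 7119  → 9.7065
row 7: Σ corner-gray over 13 cells = 7730  → 10.5396
row 8: Σ corner-gray over 13 cells = 7617  → 10.3855
row 9: Σ corner-gray over 13 cells = 7530  → 10.2669
Σ rows: total corner-gray = 76442  → 104.2262 mm³

104.226


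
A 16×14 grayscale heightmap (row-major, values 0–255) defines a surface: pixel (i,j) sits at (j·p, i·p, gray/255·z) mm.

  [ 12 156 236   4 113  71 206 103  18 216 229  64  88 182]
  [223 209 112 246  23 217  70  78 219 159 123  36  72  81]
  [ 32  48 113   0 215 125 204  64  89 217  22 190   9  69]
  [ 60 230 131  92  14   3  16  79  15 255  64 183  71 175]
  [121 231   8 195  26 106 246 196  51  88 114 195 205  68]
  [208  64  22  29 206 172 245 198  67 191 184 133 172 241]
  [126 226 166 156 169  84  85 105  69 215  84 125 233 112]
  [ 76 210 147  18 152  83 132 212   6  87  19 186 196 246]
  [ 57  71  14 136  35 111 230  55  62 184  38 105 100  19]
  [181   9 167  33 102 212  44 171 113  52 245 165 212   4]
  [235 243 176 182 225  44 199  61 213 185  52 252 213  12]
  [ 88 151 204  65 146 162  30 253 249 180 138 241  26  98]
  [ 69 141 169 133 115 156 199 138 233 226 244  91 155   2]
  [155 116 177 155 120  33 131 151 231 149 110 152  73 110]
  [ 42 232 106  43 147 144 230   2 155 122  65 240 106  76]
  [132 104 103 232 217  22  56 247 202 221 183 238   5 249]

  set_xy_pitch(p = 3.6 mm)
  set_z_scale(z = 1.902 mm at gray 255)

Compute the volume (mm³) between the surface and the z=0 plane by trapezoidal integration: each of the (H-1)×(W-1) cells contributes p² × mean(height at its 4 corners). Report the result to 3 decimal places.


2471.928

height_mm = gray/255 × 1.902; cell vol = 3.6² × mean(4 corners)
unit = 3.6² × 1.902 / (4×255) = 0.0241666 mm³ per gray-sum
row 0: Σ corner-gray over 13 cells = 6634  → 160.3211
row 1: Σ corner-gray over 13 cells = 6125  → 148.0204
row 2: Σ corner-gray over 13 cells = 5234  → 126.4879
row 3: Σ corner-gray over 13 cells = 6052  → 146.2562
row 4: Σ corner-gray over 13 cells = 7326  → 177.0444
row 5: Σ corner-gray over 13 cells = 7487  → 180.9352
row 6: Σ corner-gray over 13 cells = 6890  → 166.5078
row 7: Σ corner-gray over 13 cells = 5576  → 134.7529
row 8: Σ corner-gray over 13 cells = 5593  → 135.1637
row 9: Σ corner-gray over 13 cells = 7572  → 182.9894
row 10: Σ corner-gray over 13 cells = 8213  → 198.4802
row 11: Σ corner-gray over 13 cells = 7947  → 192.0519
row 12: Σ corner-gray over 13 cells = 7532  → 182.0227
row 13: Σ corner-gray over 13 cells = 6763  → 163.4386
row 14: Σ corner-gray over 13 cells = 7343  → 177.4553
Σ rows: total corner-gray = 102287  → 2471.9278 mm³


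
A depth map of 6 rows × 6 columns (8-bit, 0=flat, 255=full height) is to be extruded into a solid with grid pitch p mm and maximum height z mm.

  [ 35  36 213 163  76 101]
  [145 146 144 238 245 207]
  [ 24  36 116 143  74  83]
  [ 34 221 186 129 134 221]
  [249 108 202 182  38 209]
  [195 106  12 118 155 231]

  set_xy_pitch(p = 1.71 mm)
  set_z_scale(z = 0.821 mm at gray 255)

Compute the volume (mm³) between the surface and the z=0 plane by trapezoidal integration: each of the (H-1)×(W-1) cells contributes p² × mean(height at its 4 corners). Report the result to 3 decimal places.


33.026

height_mm = gray/255 × 0.821; cell vol = 1.71² × mean(4 corners)
unit = 1.71² × 0.821 / (4×255) = 0.00235361 mm³ per gray-sum
row 0: Σ corner-gray over 5 cells = 3010  → 7.0844
row 1: Σ corner-gray over 5 cells = 2743  → 6.4560
row 2: Σ corner-gray over 5 cells = 2440  → 5.7428
row 3: Σ corner-gray over 5 cells = 3113  → 7.3268
row 4: Σ corner-gray over 5 cells = 2726  → 6.4160
Σ rows: total corner-gray = 14032  → 33.0259 mm³


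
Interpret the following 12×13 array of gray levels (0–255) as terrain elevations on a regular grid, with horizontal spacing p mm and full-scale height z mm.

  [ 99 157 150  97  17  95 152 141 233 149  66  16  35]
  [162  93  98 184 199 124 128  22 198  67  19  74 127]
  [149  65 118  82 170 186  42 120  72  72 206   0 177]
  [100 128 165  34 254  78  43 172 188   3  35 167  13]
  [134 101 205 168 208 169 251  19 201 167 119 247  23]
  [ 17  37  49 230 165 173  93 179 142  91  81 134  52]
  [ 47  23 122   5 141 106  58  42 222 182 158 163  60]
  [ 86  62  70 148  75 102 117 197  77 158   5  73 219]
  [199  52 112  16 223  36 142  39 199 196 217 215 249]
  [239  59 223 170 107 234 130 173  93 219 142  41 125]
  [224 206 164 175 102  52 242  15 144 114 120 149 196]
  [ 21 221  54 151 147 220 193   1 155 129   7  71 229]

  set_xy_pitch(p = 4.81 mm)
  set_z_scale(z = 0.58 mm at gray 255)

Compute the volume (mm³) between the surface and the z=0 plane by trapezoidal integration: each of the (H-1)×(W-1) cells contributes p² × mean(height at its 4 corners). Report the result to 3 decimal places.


height_mm = gray/255 × 0.58; cell vol = 4.81² × mean(4 corners)
unit = 4.81² × 0.58 / (4×255) = 0.0131558 mm³ per gray-sum
row 0: Σ corner-gray over 12 cells = 5381  → 70.7915
row 1: Σ corner-gray over 12 cells = 5293  → 69.6338
row 2: Σ corner-gray over 12 cells = 5239  → 68.9233
row 3: Σ corner-gray over 12 cells = 6514  → 85.6970
row 4: Σ corner-gray over 12 cells = 6684  → 87.9335
row 5: Σ corner-gray over 12 cells = 5368  → 70.6205
row 6: Σ corner-gray over 12 cells = 5024  → 66.0948
row 7: Σ corner-gray over 12 cells = 5815  → 76.5011
row 8: Σ corner-gray over 12 cells = 6888  → 90.6173
row 9: Σ corner-gray over 12 cells = 6932  → 91.1962
row 10: Σ corner-gray over 12 cells = 6334  → 83.3290
Σ rows: total corner-gray = 65472  → 861.3379 mm³

861.338


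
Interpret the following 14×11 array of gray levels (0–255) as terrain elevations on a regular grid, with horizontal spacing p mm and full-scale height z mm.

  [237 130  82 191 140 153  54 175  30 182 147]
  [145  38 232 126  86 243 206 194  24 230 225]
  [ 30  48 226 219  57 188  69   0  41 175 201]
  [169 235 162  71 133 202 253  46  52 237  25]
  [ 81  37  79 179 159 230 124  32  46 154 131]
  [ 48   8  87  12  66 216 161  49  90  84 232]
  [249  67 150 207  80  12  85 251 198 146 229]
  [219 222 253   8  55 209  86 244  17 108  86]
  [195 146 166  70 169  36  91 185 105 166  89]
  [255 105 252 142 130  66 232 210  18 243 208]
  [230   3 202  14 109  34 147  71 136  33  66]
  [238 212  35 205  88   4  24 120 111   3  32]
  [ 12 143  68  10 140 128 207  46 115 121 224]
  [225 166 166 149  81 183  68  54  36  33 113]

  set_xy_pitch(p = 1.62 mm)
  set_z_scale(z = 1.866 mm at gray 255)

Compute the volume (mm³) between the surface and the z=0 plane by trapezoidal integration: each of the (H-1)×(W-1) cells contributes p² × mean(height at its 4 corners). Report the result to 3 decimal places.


309.028

height_mm = gray/255 × 1.866; cell vol = 1.62² × mean(4 corners)
unit = 1.62² × 1.866 / (4×255) = 0.00480111 mm³ per gray-sum
row 0: Σ corner-gray over 10 cells = 5786  → 27.7792
row 1: Σ corner-gray over 10 cells = 5405  → 25.9500
row 2: Σ corner-gray over 10 cells = 5253  → 25.2202
row 3: Σ corner-gray over 10 cells = 5268  → 25.2922
row 4: Σ corner-gray over 10 cells = 4118  → 19.7710
row 5: Σ corner-gray over 10 cells = 4696  → 22.5460
row 6: Σ corner-gray over 10 cells = 5579  → 26.7854
row 7: Σ corner-gray over 10 cells = 5261  → 25.2586
row 8: Σ corner-gray over 10 cells = 5811  → 27.8992
row 9: Σ corner-gray over 10 cells = 5053  → 24.2600
row 10: Σ corner-gray over 10 cells = 3668  → 17.6105
row 11: Σ corner-gray over 10 cells = 4066  → 19.5213
row 12: Σ corner-gray over 10 cells = 4402  → 21.1345
Σ rows: total corner-gray = 64366  → 309.0281 mm³


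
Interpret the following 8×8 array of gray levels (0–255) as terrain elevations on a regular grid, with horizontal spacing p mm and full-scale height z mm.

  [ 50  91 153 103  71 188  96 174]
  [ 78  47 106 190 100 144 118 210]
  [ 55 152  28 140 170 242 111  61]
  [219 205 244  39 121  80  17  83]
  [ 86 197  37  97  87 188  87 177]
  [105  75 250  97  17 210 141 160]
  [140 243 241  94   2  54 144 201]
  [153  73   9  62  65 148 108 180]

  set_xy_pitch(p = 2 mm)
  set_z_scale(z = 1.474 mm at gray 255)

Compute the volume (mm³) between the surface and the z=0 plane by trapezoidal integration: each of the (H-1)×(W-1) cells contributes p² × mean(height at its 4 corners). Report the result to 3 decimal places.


height_mm = gray/255 × 1.474; cell vol = 2² × mean(4 corners)
unit = 2² × 1.474 / (4×255) = 0.00578039 mm³ per gray-sum
row 0: Σ corner-gray over 7 cells = 3326  → 19.2256
row 1: Σ corner-gray over 7 cells = 3500  → 20.2314
row 2: Σ corner-gray over 7 cells = 3516  → 20.3239
row 3: Σ corner-gray over 7 cells = 3363  → 19.4395
row 4: Σ corner-gray over 7 cells = 3494  → 20.1967
row 5: Σ corner-gray over 7 cells = 3742  → 21.6302
row 6: Σ corner-gray over 7 cells = 3160  → 18.2660
Σ rows: total corner-gray = 24101  → 139.3132 mm³

139.313


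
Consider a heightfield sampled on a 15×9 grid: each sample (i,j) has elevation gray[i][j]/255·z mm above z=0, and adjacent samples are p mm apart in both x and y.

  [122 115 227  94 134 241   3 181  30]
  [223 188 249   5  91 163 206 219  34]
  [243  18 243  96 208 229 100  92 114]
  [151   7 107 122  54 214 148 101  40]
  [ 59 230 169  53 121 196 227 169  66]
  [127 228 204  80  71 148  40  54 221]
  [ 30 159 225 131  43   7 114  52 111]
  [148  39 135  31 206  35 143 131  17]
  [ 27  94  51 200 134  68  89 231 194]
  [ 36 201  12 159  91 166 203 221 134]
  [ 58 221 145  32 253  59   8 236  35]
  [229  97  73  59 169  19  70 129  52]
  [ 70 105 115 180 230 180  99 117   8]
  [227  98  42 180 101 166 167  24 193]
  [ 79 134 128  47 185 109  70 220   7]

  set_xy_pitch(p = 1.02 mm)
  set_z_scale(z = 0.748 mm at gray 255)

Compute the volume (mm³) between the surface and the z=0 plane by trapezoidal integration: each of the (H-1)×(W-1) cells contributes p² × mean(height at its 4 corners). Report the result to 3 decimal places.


height_mm = gray/255 × 0.748; cell vol = 1.02² × mean(4 corners)
unit = 1.02² × 0.748 / (4×255) = 0.00076296 mm³ per gray-sum
row 0: Σ corner-gray over 8 cells = 4641  → 3.5409
row 1: Σ corner-gray over 8 cells = 4828  → 3.6836
row 2: Σ corner-gray over 8 cells = 4026  → 3.0717
row 3: Σ corner-gray over 8 cells = 4152  → 3.1678
row 4: Σ corner-gray over 8 cells = 4453  → 3.3975
row 5: Σ corner-gray over 8 cells = 3601  → 2.7474
row 6: Σ corner-gray over 8 cells = 3208  → 2.4476
row 7: Σ corner-gray over 8 cells = 3560  → 2.7161
row 8: Σ corner-gray over 8 cells = 4231  → 3.2281
row 9: Σ corner-gray over 8 cells = 4277  → 3.2632
row 10: Σ corner-gray over 8 cells = 3514  → 2.6810
row 11: Σ corner-gray over 8 cells = 3643  → 2.7795
row 12: Σ corner-gray over 8 cells = 4106  → 3.1327
row 13: Σ corner-gray over 8 cells = 3848  → 2.9359
Σ rows: total corner-gray = 56088  → 42.7929 mm³

42.793


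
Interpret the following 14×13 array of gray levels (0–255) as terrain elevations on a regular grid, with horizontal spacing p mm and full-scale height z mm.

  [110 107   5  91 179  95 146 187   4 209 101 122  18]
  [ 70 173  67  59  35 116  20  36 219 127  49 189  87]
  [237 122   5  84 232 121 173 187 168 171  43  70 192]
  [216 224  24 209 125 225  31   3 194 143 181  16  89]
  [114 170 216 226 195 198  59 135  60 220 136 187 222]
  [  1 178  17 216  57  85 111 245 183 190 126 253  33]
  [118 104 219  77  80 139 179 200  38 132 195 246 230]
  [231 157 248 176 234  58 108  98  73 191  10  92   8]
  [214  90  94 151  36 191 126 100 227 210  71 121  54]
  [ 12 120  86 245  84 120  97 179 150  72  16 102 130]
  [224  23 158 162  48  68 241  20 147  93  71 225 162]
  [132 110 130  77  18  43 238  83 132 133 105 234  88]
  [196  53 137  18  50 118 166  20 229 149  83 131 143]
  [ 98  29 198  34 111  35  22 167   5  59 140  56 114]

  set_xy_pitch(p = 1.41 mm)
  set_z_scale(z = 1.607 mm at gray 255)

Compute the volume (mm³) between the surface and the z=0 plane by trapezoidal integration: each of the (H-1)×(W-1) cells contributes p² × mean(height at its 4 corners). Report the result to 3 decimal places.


height_mm = gray/255 × 1.607; cell vol = 1.41² × mean(4 corners)
unit = 1.41² × 1.607 / (4×255) = 0.00313223 mm³ per gray-sum
row 0: Σ corner-gray over 12 cells = 4957  → 15.5265
row 1: Σ corner-gray over 12 cells = 5518  → 17.2837
row 2: Σ corner-gray over 12 cells = 6236  → 19.5326
row 3: Σ corner-gray over 12 cells = 6995  → 21.9100
row 4: Σ corner-gray over 12 cells = 7296  → 22.8528
row 5: Σ corner-gray over 12 cells = 6922  → 21.6813
row 6: Σ corner-gray over 12 cells = 6695  → 20.9703
row 7: Σ corner-gray over 12 cells = 6231  → 19.5169
row 8: Σ corner-gray over 12 cells = 5786  → 18.1231
row 9: Σ corner-gray over 12 cells = 5582  → 17.4841
row 10: Σ corner-gray over 12 cells = 5724  → 17.9289
row 11: Σ corner-gray over 12 cells = 5473  → 17.1427
row 12: Σ corner-gray over 12 cells = 4571  → 14.3174
Σ rows: total corner-gray = 77986  → 244.2702 mm³

244.270
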